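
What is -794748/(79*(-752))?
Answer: 198687/14852 ≈ 13.378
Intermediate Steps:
-794748/(79*(-752)) = -794748/(-59408) = -794748*(-1/59408) = 198687/14852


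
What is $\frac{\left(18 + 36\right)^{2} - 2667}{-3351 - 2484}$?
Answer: $- \frac{83}{1945} \approx -0.042674$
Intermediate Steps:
$\frac{\left(18 + 36\right)^{2} - 2667}{-3351 - 2484} = \frac{54^{2} - 2667}{-5835} = \left(2916 - 2667\right) \left(- \frac{1}{5835}\right) = 249 \left(- \frac{1}{5835}\right) = - \frac{83}{1945}$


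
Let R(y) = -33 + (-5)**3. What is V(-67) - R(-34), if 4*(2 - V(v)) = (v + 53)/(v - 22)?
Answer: 28473/178 ≈ 159.96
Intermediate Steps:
R(y) = -158 (R(y) = -33 - 125 = -158)
V(v) = 2 - (53 + v)/(4*(-22 + v)) (V(v) = 2 - (v + 53)/(4*(v - 22)) = 2 - (53 + v)/(4*(-22 + v)))
V(-67) - R(-34) = (-229 + 7*(-67))/(4*(-22 - 67)) - 1*(-158) = (1/4)*(-229 - 469)/(-89) + 158 = (1/4)*(-1/89)*(-698) + 158 = 349/178 + 158 = 28473/178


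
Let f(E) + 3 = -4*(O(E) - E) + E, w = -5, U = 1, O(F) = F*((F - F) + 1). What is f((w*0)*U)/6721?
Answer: -3/6721 ≈ -0.00044636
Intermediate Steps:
O(F) = F (O(F) = F*(0 + 1) = F*1 = F)
f(E) = -3 + E (f(E) = -3 + (-4*(E - E) + E) = -3 + (-4*0 + E) = -3 + (0 + E) = -3 + E)
f((w*0)*U)/6721 = (-3 - 5*0*1)/6721 = (-3 + 0*1)*(1/6721) = (-3 + 0)*(1/6721) = -3*1/6721 = -3/6721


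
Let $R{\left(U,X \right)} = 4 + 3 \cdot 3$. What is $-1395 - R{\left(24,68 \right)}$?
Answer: $-1408$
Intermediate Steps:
$R{\left(U,X \right)} = 13$ ($R{\left(U,X \right)} = 4 + 9 = 13$)
$-1395 - R{\left(24,68 \right)} = -1395 - 13 = -1408$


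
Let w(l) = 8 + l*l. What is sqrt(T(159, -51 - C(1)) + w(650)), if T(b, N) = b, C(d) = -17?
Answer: 3*sqrt(46963) ≈ 650.13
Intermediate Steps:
w(l) = 8 + l**2
sqrt(T(159, -51 - C(1)) + w(650)) = sqrt(159 + (8 + 650**2)) = sqrt(159 + (8 + 422500)) = sqrt(159 + 422508) = sqrt(422667) = 3*sqrt(46963)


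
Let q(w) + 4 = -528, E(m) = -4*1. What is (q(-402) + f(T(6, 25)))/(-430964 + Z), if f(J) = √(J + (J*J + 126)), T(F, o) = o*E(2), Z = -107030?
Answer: 266/268997 - 3*√1114/537994 ≈ 0.00080274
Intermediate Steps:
E(m) = -4
q(w) = -532 (q(w) = -4 - 528 = -532)
T(F, o) = -4*o (T(F, o) = o*(-4) = -4*o)
f(J) = √(126 + J + J²) (f(J) = √(J + (J² + 126)) = √(J + (126 + J²)) = √(126 + J + J²))
(q(-402) + f(T(6, 25)))/(-430964 + Z) = (-532 + √(126 - 4*25 + (-4*25)²))/(-430964 - 107030) = (-532 + √(126 - 100 + (-100)²))/(-537994) = (-532 + √(126 - 100 + 10000))*(-1/537994) = (-532 + √10026)*(-1/537994) = (-532 + 3*√1114)*(-1/537994) = 266/268997 - 3*√1114/537994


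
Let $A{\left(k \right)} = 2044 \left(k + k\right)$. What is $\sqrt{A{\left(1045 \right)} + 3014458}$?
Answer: $3 \sqrt{809602} \approx 2699.3$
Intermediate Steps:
$A{\left(k \right)} = 4088 k$ ($A{\left(k \right)} = 2044 \cdot 2 k = 4088 k$)
$\sqrt{A{\left(1045 \right)} + 3014458} = \sqrt{4088 \cdot 1045 + 3014458} = \sqrt{4271960 + 3014458} = \sqrt{7286418} = 3 \sqrt{809602}$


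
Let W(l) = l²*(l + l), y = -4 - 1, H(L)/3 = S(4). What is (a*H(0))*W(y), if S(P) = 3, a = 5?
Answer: -11250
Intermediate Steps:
H(L) = 9 (H(L) = 3*3 = 9)
y = -5
W(l) = 2*l³ (W(l) = l²*(2*l) = 2*l³)
(a*H(0))*W(y) = (5*9)*(2*(-5)³) = 45*(2*(-125)) = 45*(-250) = -11250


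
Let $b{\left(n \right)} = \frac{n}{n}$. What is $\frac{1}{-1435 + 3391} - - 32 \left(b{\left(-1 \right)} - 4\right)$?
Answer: $- \frac{187775}{1956} \approx -96.0$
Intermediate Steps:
$b{\left(n \right)} = 1$
$\frac{1}{-1435 + 3391} - - 32 \left(b{\left(-1 \right)} - 4\right) = \frac{1}{-1435 + 3391} - - 32 \left(1 - 4\right) = \frac{1}{1956} - \left(-32\right) \left(-3\right) = \frac{1}{1956} - 96 = - \frac{187775}{1956}$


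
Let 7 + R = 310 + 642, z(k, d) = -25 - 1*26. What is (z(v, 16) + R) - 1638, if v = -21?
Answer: -744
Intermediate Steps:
z(k, d) = -51 (z(k, d) = -25 - 26 = -51)
R = 945 (R = -7 + (310 + 642) = -7 + 952 = 945)
(z(v, 16) + R) - 1638 = (-51 + 945) - 1638 = 894 - 1638 = -744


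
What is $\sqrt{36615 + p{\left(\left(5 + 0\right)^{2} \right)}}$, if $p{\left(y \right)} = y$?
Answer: $4 \sqrt{2290} \approx 191.42$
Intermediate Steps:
$\sqrt{36615 + p{\left(\left(5 + 0\right)^{2} \right)}} = \sqrt{36615 + \left(5 + 0\right)^{2}} = \sqrt{36615 + 5^{2}} = \sqrt{36615 + 25} = \sqrt{36640} = 4 \sqrt{2290}$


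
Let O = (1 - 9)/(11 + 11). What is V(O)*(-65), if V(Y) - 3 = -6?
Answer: 195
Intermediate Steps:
O = -4/11 (O = -8/22 = -8*1/22 = -4/11 ≈ -0.36364)
V(Y) = -3 (V(Y) = 3 - 6 = -3)
V(O)*(-65) = -3*(-65) = 195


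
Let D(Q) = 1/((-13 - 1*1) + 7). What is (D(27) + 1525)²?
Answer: 113934276/49 ≈ 2.3252e+6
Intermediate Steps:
D(Q) = -⅐ (D(Q) = 1/((-13 - 1) + 7) = 1/(-14 + 7) = 1/(-7) = -⅐)
(D(27) + 1525)² = (-⅐ + 1525)² = (10674/7)² = 113934276/49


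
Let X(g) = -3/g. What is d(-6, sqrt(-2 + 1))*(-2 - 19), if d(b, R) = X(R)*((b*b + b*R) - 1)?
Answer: -378 - 2205*I ≈ -378.0 - 2205.0*I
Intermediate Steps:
d(b, R) = -3*(-1 + b**2 + R*b)/R (d(b, R) = (-3/R)*((b*b + b*R) - 1) = (-3/R)*((b**2 + R*b) - 1) = (-3/R)*(-1 + b**2 + R*b) = -3*(-1 + b**2 + R*b)/R)
d(-6, sqrt(-2 + 1))*(-2 - 19) = (3*(1 - 1*(-6)**2 - 1*sqrt(-2 + 1)*(-6))/(sqrt(-2 + 1)))*(-2 - 19) = (3*(1 - 1*36 - 1*sqrt(-1)*(-6))/(sqrt(-1)))*(-21) = (3*(1 - 36 - 1*I*(-6))/I)*(-21) = (3*(-I)*(1 - 36 + 6*I))*(-21) = (3*(-I)*(-35 + 6*I))*(-21) = -3*I*(-35 + 6*I)*(-21) = 63*I*(-35 + 6*I)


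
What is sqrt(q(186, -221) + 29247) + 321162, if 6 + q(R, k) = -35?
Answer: 321162 + sqrt(29206) ≈ 3.2133e+5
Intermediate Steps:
q(R, k) = -41 (q(R, k) = -6 - 35 = -41)
sqrt(q(186, -221) + 29247) + 321162 = sqrt(-41 + 29247) + 321162 = sqrt(29206) + 321162 = 321162 + sqrt(29206)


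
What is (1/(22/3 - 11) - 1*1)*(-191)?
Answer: 2674/11 ≈ 243.09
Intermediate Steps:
(1/(22/3 - 11) - 1*1)*(-191) = (1/(22*(1/3) - 11) - 1)*(-191) = (1/(22/3 - 11) - 1)*(-191) = (1/(-11/3) - 1)*(-191) = (-3/11 - 1)*(-191) = -14/11*(-191) = 2674/11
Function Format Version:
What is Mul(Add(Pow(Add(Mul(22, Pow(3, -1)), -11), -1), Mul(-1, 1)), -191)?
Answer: Rational(2674, 11) ≈ 243.09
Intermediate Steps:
Mul(Add(Pow(Add(Mul(22, Pow(3, -1)), -11), -1), Mul(-1, 1)), -191) = Mul(Add(Pow(Add(Mul(22, Rational(1, 3)), -11), -1), -1), -191) = Mul(Add(Pow(Add(Rational(22, 3), -11), -1), -1), -191) = Mul(Add(Pow(Rational(-11, 3), -1), -1), -191) = Mul(Add(Rational(-3, 11), -1), -191) = Mul(Rational(-14, 11), -191) = Rational(2674, 11)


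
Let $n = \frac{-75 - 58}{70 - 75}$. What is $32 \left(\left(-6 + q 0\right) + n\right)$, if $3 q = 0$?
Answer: $\frac{3296}{5} \approx 659.2$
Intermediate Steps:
$q = 0$ ($q = \frac{1}{3} \cdot 0 = 0$)
$n = \frac{133}{5}$ ($n = - \frac{133}{-5} = \left(-133\right) \left(- \frac{1}{5}\right) = \frac{133}{5} \approx 26.6$)
$32 \left(\left(-6 + q 0\right) + n\right) = 32 \left(\left(-6 + 0 \cdot 0\right) + \frac{133}{5}\right) = 32 \left(\left(-6 + 0\right) + \frac{133}{5}\right) = 32 \left(-6 + \frac{133}{5}\right) = 32 \cdot \frac{103}{5} = \frac{3296}{5}$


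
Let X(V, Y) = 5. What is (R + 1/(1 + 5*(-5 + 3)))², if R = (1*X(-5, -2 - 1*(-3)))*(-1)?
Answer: 2116/81 ≈ 26.123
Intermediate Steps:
R = -5 (R = (1*5)*(-1) = 5*(-1) = -5)
(R + 1/(1 + 5*(-5 + 3)))² = (-5 + 1/(1 + 5*(-5 + 3)))² = (-5 + 1/(1 + 5*(-2)))² = (-5 + 1/(1 - 10))² = (-5 + 1/(-9))² = (-5 - ⅑)² = (-46/9)² = 2116/81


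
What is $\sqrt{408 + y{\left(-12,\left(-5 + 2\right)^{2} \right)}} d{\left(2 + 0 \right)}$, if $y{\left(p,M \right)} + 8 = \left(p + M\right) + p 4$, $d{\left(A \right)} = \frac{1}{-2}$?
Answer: $- \frac{\sqrt{349}}{2} \approx -9.3408$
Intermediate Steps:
$d{\left(A \right)} = - \frac{1}{2}$
$y{\left(p,M \right)} = -8 + M + 5 p$ ($y{\left(p,M \right)} = -8 + \left(\left(p + M\right) + p 4\right) = -8 + \left(\left(M + p\right) + 4 p\right) = -8 + \left(M + 5 p\right) = -8 + M + 5 p$)
$\sqrt{408 + y{\left(-12,\left(-5 + 2\right)^{2} \right)}} d{\left(2 + 0 \right)} = \sqrt{408 + \left(-8 + \left(-5 + 2\right)^{2} + 5 \left(-12\right)\right)} \left(- \frac{1}{2}\right) = \sqrt{408 - \left(68 - 9\right)} \left(- \frac{1}{2}\right) = \sqrt{408 - 59} \left(- \frac{1}{2}\right) = \sqrt{349} \left(- \frac{1}{2}\right) = - \frac{\sqrt{349}}{2}$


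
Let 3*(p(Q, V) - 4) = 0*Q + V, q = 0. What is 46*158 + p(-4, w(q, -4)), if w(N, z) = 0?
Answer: 7272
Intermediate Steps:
p(Q, V) = 4 + V/3 (p(Q, V) = 4 + (0*Q + V)/3 = 4 + (0 + V)/3 = 4 + V/3)
46*158 + p(-4, w(q, -4)) = 46*158 + (4 + (⅓)*0) = 7268 + (4 + 0) = 7268 + 4 = 7272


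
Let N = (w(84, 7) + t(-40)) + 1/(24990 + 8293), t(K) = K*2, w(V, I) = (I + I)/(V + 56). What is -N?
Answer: 26593107/332830 ≈ 79.900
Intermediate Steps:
w(V, I) = 2*I/(56 + V) (w(V, I) = (2*I)/(56 + V) = 2*I/(56 + V))
t(K) = 2*K
N = -26593107/332830 (N = (2*7/(56 + 84) + 2*(-40)) + 1/(24990 + 8293) = (2*7/140 - 80) + 1/33283 = (2*7*(1/140) - 80) + 1/33283 = (1/10 - 80) + 1/33283 = -799/10 + 1/33283 = -26593107/332830 ≈ -79.900)
-N = -1*(-26593107/332830) = 26593107/332830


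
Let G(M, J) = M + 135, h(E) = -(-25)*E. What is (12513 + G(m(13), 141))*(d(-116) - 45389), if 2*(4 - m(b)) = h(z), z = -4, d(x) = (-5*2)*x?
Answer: -561796758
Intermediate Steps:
d(x) = -10*x
h(E) = 25*E
m(b) = 54 (m(b) = 4 - 25*(-4)/2 = 4 - 1/2*(-100) = 4 + 50 = 54)
G(M, J) = 135 + M
(12513 + G(m(13), 141))*(d(-116) - 45389) = (12513 + (135 + 54))*(-10*(-116) - 45389) = (12513 + 189)*(1160 - 45389) = 12702*(-44229) = -561796758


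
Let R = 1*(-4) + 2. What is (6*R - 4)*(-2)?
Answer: 32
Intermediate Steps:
R = -2 (R = -4 + 2 = -2)
(6*R - 4)*(-2) = (6*(-2) - 4)*(-2) = (-12 - 4)*(-2) = -16*(-2) = 32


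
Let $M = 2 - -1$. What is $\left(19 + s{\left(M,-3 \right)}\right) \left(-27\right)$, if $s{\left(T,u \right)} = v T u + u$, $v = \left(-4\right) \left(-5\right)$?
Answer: $4428$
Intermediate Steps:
$v = 20$
$M = 3$ ($M = 2 + 1 = 3$)
$s{\left(T,u \right)} = u + 20 T u$ ($s{\left(T,u \right)} = 20 T u + u = u + 20 T u$)
$\left(19 + s{\left(M,-3 \right)}\right) \left(-27\right) = \left(19 - 3 \left(1 + 20 \cdot 3\right)\right) \left(-27\right) = \left(19 - 3 \left(1 + 60\right)\right) \left(-27\right) = \left(19 - 183\right) \left(-27\right) = \left(-164\right) \left(-27\right) = 4428$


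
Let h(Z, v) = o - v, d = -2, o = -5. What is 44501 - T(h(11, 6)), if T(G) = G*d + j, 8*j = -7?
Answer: 355839/8 ≈ 44480.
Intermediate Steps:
j = -7/8 (j = (⅛)*(-7) = -7/8 ≈ -0.87500)
h(Z, v) = -5 - v
T(G) = -7/8 - 2*G (T(G) = G*(-2) - 7/8 = -2*G - 7/8 = -7/8 - 2*G)
44501 - T(h(11, 6)) = 44501 - (-7/8 - 2*(-5 - 1*6)) = 44501 - (-7/8 - 2*(-5 - 6)) = 44501 - (-7/8 - 2*(-11)) = 44501 - (-7/8 + 22) = 44501 - 1*169/8 = 44501 - 169/8 = 355839/8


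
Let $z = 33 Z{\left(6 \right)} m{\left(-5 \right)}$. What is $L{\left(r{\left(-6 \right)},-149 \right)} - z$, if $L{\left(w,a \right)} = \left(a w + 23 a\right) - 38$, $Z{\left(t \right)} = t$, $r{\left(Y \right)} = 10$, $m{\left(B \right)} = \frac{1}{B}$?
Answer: $- \frac{24577}{5} \approx -4915.4$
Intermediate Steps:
$z = - \frac{198}{5}$ ($z = \frac{33 \cdot 6}{-5} = 198 \left(- \frac{1}{5}\right) = - \frac{198}{5} \approx -39.6$)
$L{\left(w,a \right)} = -38 + 23 a + a w$ ($L{\left(w,a \right)} = \left(23 a + a w\right) - 38 = -38 + 23 a + a w$)
$L{\left(r{\left(-6 \right)},-149 \right)} - z = \left(-38 + 23 \left(-149\right) - 1490\right) - - \frac{198}{5} = \left(-38 - 3427 - 1490\right) + \frac{198}{5} = -4955 + \frac{198}{5} = - \frac{24577}{5}$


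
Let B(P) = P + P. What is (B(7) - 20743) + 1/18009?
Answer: -373308560/18009 ≈ -20729.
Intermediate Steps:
B(P) = 2*P
(B(7) - 20743) + 1/18009 = (2*7 - 20743) + 1/18009 = (14 - 20743) + 1/18009 = -20729 + 1/18009 = -373308560/18009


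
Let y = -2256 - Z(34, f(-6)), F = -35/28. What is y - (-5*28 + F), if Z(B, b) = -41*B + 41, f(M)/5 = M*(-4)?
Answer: -3047/4 ≈ -761.75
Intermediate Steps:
F = -5/4 (F = -35*1/28 = -5/4 ≈ -1.2500)
f(M) = -20*M (f(M) = 5*(M*(-4)) = 5*(-4*M) = -20*M)
Z(B, b) = 41 - 41*B
y = -903 (y = -2256 - (41 - 41*34) = -2256 - (41 - 1394) = -2256 - 1*(-1353) = -2256 + 1353 = -903)
y - (-5*28 + F) = -903 - (-5*28 - 5/4) = -903 - (-140 - 5/4) = -903 - 1*(-565/4) = -903 + 565/4 = -3047/4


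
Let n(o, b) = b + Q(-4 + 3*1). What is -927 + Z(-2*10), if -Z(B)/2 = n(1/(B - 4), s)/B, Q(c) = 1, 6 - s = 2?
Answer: -1853/2 ≈ -926.50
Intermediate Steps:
s = 4 (s = 6 - 1*2 = 6 - 2 = 4)
n(o, b) = 1 + b (n(o, b) = b + 1 = 1 + b)
Z(B) = -10/B (Z(B) = -2*(1 + 4)/B = -10/B)
-927 + Z(-2*10) = -927 - 10/((-2*10)) = -927 - 10/(-20) = -927 - 10*(-1/20) = -927 + 1/2 = -1853/2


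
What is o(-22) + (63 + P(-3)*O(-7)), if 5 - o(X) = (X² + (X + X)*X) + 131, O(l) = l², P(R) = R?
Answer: -1662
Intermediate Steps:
o(X) = -126 - 3*X² (o(X) = 5 - ((X² + (X + X)*X) + 131) = 5 - ((X² + (2*X)*X) + 131) = 5 - ((X² + 2*X²) + 131) = 5 - (3*X² + 131) = 5 - (131 + 3*X²) = 5 + (-131 - 3*X²) = -126 - 3*X²)
o(-22) + (63 + P(-3)*O(-7)) = (-126 - 3*(-22)²) + (63 - 3*(-7)²) = (-126 - 3*484) + (63 - 3*49) = (-126 - 1452) + (63 - 147) = -1578 - 84 = -1662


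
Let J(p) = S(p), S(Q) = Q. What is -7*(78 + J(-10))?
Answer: -476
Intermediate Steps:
J(p) = p
-7*(78 + J(-10)) = -7*(78 - 10) = -7*68 = -476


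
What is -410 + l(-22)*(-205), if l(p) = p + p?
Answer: 8610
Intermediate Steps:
l(p) = 2*p
-410 + l(-22)*(-205) = -410 + (2*(-22))*(-205) = -410 - 44*(-205) = -410 + 9020 = 8610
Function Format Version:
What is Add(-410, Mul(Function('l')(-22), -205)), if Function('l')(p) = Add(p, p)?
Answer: 8610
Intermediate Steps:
Function('l')(p) = Mul(2, p)
Add(-410, Mul(Function('l')(-22), -205)) = Add(-410, Mul(Mul(2, -22), -205)) = Add(-410, Mul(-44, -205)) = Add(-410, 9020) = 8610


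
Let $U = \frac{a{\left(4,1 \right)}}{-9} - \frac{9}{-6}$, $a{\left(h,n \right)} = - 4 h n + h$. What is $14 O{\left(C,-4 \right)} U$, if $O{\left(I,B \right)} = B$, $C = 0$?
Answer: $- \frac{476}{3} \approx -158.67$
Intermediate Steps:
$a{\left(h,n \right)} = h - 4 h n$ ($a{\left(h,n \right)} = - 4 h n + h = h - 4 h n$)
$U = \frac{17}{6}$ ($U = \frac{4 \left(1 - 4\right)}{-9} - \frac{9}{-6} = 4 \left(1 - 4\right) \left(- \frac{1}{9}\right) - - \frac{3}{2} = 4 \left(-3\right) \left(- \frac{1}{9}\right) + \frac{3}{2} = \left(-12\right) \left(- \frac{1}{9}\right) + \frac{3}{2} = \frac{4}{3} + \frac{3}{2} = \frac{17}{6} \approx 2.8333$)
$14 O{\left(C,-4 \right)} U = 14 \left(-4\right) \frac{17}{6} = \left(-56\right) \frac{17}{6} = - \frac{476}{3}$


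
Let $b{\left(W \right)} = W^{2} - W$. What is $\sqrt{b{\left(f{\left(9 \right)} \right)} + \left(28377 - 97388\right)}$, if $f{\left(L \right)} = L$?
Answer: $i \sqrt{68939} \approx 262.56 i$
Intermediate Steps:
$\sqrt{b{\left(f{\left(9 \right)} \right)} + \left(28377 - 97388\right)} = \sqrt{9 \left(-1 + 9\right) + \left(28377 - 97388\right)} = \sqrt{9 \cdot 8 - 69011} = \sqrt{72 - 69011} = \sqrt{-68939} = i \sqrt{68939}$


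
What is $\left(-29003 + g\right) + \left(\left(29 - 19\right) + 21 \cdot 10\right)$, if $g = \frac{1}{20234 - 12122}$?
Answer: $- \frac{233487695}{8112} \approx -28783.0$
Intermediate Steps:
$g = \frac{1}{8112} \approx 0.00012327$
$\left(-29003 + g\right) + \left(\left(29 - 19\right) + 21 \cdot 10\right) = \left(-29003 + \frac{1}{8112}\right) + \left(\left(29 - 19\right) + 21 \cdot 10\right) = - \frac{235272335}{8112} + \left(10 + 210\right) = - \frac{235272335}{8112} + 220 = - \frac{233487695}{8112}$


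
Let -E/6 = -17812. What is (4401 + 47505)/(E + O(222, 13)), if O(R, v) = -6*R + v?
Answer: 51906/105553 ≈ 0.49175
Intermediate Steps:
O(R, v) = v - 6*R
E = 106872 (E = -6*(-17812) = 106872)
(4401 + 47505)/(E + O(222, 13)) = (4401 + 47505)/(106872 + (13 - 6*222)) = 51906/(106872 + (13 - 1332)) = 51906/(106872 - 1319) = 51906/105553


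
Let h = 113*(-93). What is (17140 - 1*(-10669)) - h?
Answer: 38318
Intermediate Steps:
h = -10509
(17140 - 1*(-10669)) - h = (17140 - 1*(-10669)) - 1*(-10509) = (17140 + 10669) + 10509 = 27809 + 10509 = 38318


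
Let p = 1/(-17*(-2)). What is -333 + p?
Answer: -11321/34 ≈ -332.97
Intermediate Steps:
p = 1/34 ≈ 0.029412
-333 + p = -333 + 1/34 = -11321/34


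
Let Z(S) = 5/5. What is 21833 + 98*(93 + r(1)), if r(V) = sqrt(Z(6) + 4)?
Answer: 30947 + 98*sqrt(5) ≈ 31166.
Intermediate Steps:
Z(S) = 1 (Z(S) = 5*(1/5) = 1)
r(V) = sqrt(5) (r(V) = sqrt(1 + 4) = sqrt(5))
21833 + 98*(93 + r(1)) = 21833 + 98*(93 + sqrt(5)) = 21833 + (9114 + 98*sqrt(5)) = 30947 + 98*sqrt(5)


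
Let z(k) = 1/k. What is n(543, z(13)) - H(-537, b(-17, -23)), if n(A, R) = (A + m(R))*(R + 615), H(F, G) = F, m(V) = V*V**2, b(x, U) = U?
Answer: 9554341369/28561 ≈ 3.3452e+5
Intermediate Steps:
m(V) = V**3
n(A, R) = (615 + R)*(A + R**3) (n(A, R) = (A + R**3)*(R + 615) = (A + R**3)*(615 + R) = (615 + R)*(A + R**3))
n(543, z(13)) - H(-537, b(-17, -23)) = ((1/13)**4 + 615*543 + 615*(1/13)**3 + 543/13) - 1*(-537) = ((1/13)**4 + 333945 + 615*(1/13)**3 + 543*(1/13)) + 537 = (1/28561 + 333945 + 615*(1/2197) + 543/13) + 537 = (1/28561 + 333945 + 615/2197 + 543/13) + 537 = 9539004112/28561 + 537 = 9554341369/28561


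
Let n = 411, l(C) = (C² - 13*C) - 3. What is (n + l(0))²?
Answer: 166464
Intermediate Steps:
l(C) = -3 + C² - 13*C
(n + l(0))² = (411 + (-3 + 0² - 13*0))² = (411 + (-3 + 0 + 0))² = (411 - 3)² = 408² = 166464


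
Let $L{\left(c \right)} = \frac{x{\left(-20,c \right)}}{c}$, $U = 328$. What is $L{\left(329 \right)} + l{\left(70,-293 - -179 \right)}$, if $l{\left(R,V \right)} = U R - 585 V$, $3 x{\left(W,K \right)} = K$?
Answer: $\frac{268951}{3} \approx 89650.0$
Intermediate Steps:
$x{\left(W,K \right)} = \frac{K}{3}$
$L{\left(c \right)} = \frac{1}{3}$ ($L{\left(c \right)} = \frac{\frac{1}{3} c}{c} = \frac{1}{3}$)
$l{\left(R,V \right)} = - 585 V + 328 R$ ($l{\left(R,V \right)} = 328 R - 585 V = - 585 V + 328 R$)
$L{\left(329 \right)} + l{\left(70,-293 - -179 \right)} = \frac{1}{3} - \left(-22960 + 585 \left(-293 - -179\right)\right) = \frac{1}{3} - \left(-22960 + 585 \left(-293 + 179\right)\right) = \frac{1}{3} + \left(\left(-585\right) \left(-114\right) + 22960\right) = \frac{1}{3} + \left(66690 + 22960\right) = \frac{1}{3} + 89650 = \frac{268951}{3}$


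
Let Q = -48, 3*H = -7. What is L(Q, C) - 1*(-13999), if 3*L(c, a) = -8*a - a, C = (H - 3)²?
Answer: 41741/3 ≈ 13914.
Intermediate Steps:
H = -7/3 (H = (⅓)*(-7) = -7/3 ≈ -2.3333)
C = 256/9 (C = (-7/3 - 3)² = (-16/3)² = 256/9 ≈ 28.444)
L(c, a) = -3*a (L(c, a) = (-8*a - a)/3 = (-9*a)/3 = -3*a)
L(Q, C) - 1*(-13999) = -3*256/9 - 1*(-13999) = -256/3 + 13999 = 41741/3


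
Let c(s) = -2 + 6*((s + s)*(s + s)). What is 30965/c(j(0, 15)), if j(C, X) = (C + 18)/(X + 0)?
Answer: 70375/74 ≈ 951.01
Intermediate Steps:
j(C, X) = (18 + C)/X
c(s) = -2 + 24*s**2 (c(s) = -2 + 6*((2*s)*(2*s)) = -2 + 6*(4*s**2) = -2 + 24*s**2)
30965/c(j(0, 15)) = 30965/(-2 + 24*((18 + 0)/15)**2) = 30965/(-2 + 24*((1/15)*18)**2) = 30965/(-2 + 24*(6/5)**2) = 30965/(-2 + 24*(36/25)) = 30965/(-2 + 864/25) = 30965/(814/25) = 30965*(25/814) = 70375/74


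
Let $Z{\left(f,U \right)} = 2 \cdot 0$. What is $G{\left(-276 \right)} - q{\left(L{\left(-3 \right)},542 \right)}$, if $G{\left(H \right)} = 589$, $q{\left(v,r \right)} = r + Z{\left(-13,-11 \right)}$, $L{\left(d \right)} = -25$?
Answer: $47$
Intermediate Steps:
$Z{\left(f,U \right)} = 0$
$q{\left(v,r \right)} = r$ ($q{\left(v,r \right)} = r + 0 = r$)
$G{\left(-276 \right)} - q{\left(L{\left(-3 \right)},542 \right)} = 589 - 542 = 47$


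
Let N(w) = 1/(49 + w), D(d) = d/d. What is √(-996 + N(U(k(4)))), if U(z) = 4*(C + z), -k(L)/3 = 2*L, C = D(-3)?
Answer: I*√1841647/43 ≈ 31.56*I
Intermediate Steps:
D(d) = 1
C = 1
k(L) = -6*L
U(z) = 4 + 4*z (U(z) = 4*(1 + z) = 4 + 4*z)
√(-996 + N(U(k(4)))) = √(-996 + 1/(49 + (4 + 4*(-6*4)))) = √(-996 + 1/(49 + (4 + 4*(-24)))) = √(-996 + 1/(49 + (4 - 96))) = √(-996 + 1/(49 - 92)) = √(-996 + 1/(-43)) = √(-996 - 1/43) = √(-42829/43) = I*√1841647/43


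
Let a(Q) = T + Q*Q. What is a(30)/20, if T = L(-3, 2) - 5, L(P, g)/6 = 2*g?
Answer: 919/20 ≈ 45.950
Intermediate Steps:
L(P, g) = 12*g (L(P, g) = 6*(2*g) = 12*g)
T = 19 (T = 12*2 - 5 = 24 - 5 = 19)
a(Q) = 19 + Q² (a(Q) = 19 + Q*Q = 19 + Q²)
a(30)/20 = (19 + 30²)/20 = (19 + 900)*(1/20) = 919*(1/20) = 919/20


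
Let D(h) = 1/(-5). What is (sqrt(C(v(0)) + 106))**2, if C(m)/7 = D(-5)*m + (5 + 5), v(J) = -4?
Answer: 908/5 ≈ 181.60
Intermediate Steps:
D(h) = -1/5
C(m) = 70 - 7*m/5 (C(m) = 7*(-m/5 + (5 + 5)) = 7*(-m/5 + 10) = 7*(10 - m/5) = 70 - 7*m/5)
(sqrt(C(v(0)) + 106))**2 = (sqrt((70 - 7/5*(-4)) + 106))**2 = (sqrt((70 + 28/5) + 106))**2 = (sqrt(378/5 + 106))**2 = (sqrt(908/5))**2 = (2*sqrt(1135)/5)**2 = 908/5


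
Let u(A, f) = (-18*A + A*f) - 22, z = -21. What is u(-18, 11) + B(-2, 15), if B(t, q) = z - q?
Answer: 68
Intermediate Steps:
B(t, q) = -21 - q
u(A, f) = -22 - 18*A + A*f
u(-18, 11) + B(-2, 15) = (-22 - 18*(-18) - 18*11) + (-21 - 1*15) = (-22 + 324 - 198) + (-21 - 15) = 104 - 36 = 68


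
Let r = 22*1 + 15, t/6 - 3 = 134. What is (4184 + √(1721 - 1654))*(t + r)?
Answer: 3594056 + 859*√67 ≈ 3.6011e+6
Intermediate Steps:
t = 822 (t = 18 + 6*134 = 18 + 804 = 822)
r = 37 (r = 22 + 15 = 37)
(4184 + √(1721 - 1654))*(t + r) = (4184 + √(1721 - 1654))*(822 + 37) = (4184 + √67)*859 = 3594056 + 859*√67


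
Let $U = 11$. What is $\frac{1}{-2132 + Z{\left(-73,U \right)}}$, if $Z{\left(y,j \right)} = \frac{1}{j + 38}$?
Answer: $- \frac{49}{104467} \approx -0.00046905$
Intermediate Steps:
$Z{\left(y,j \right)} = \frac{1}{38 + j}$
$\frac{1}{-2132 + Z{\left(-73,U \right)}} = \frac{1}{-2132 + \frac{1}{38 + 11}} = \frac{1}{-2132 + \frac{1}{49}} = \frac{1}{- \frac{104467}{49}} = - \frac{49}{104467}$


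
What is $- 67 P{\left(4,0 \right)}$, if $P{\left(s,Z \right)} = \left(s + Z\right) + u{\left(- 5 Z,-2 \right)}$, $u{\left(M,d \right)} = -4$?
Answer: $0$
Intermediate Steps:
$P{\left(s,Z \right)} = -4 + Z + s$ ($P{\left(s,Z \right)} = \left(s + Z\right) - 4 = \left(Z + s\right) - 4 = -4 + Z + s$)
$- 67 P{\left(4,0 \right)} = - 67 \left(-4 + 0 + 4\right) = \left(-67\right) 0 = 0$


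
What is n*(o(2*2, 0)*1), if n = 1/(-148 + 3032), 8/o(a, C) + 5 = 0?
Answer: -2/3605 ≈ -0.00055479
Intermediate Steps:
o(a, C) = -8/5 (o(a, C) = 8/(-5 + 0) = 8/(-5) = 8*(-1/5) = -8/5)
n = 1/2884 ≈ 0.00034674
n*(o(2*2, 0)*1) = (-8/5*1)/2884 = (1/2884)*(-8/5) = -2/3605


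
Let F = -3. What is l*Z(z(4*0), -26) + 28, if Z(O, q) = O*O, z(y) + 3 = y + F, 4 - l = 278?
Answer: -9836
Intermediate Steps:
l = -274 (l = 4 - 1*278 = 4 - 278 = -274)
z(y) = -6 + y (z(y) = -3 + (y - 3) = -3 + (-3 + y) = -6 + y)
Z(O, q) = O**2
l*Z(z(4*0), -26) + 28 = -274*(-6 + 4*0)**2 + 28 = -274*(-6 + 0)**2 + 28 = -274*(-6)**2 + 28 = -274*36 + 28 = -9864 + 28 = -9836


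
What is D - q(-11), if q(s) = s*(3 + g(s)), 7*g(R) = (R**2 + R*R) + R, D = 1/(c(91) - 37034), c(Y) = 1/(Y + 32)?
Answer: 1803851553/4555181 ≈ 396.00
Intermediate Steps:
c(Y) = 1/(32 + Y)
D = -123/4555181 (D = 1/(1/(32 + 91) - 37034) = 1/(1/123 - 37034) = 1/(-4555181/123) = -123/4555181 ≈ -2.7002e-5)
g(R) = R/7 + 2*R**2/7 (g(R) = ((R**2 + R*R) + R)/7 = ((R**2 + R**2) + R)/7 = (2*R**2 + R)/7 = (R + 2*R**2)/7 = R/7 + 2*R**2/7)
q(s) = s*(3 + s*(1 + 2*s)/7)
D - q(-11) = -123/4555181 - (-11)*(21 - 11*(1 + 2*(-11)))/7 = -123/4555181 - (-11)*(21 - 11*(1 - 22))/7 = -123/4555181 - (-11)*(21 - 11*(-21))/7 = -123/4555181 - (-11)*(21 + 231)/7 = -123/4555181 - (-11)*252/7 = -123/4555181 - 1*(-396) = -123/4555181 + 396 = 1803851553/4555181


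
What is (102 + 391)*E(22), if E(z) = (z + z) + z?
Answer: 32538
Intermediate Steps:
E(z) = 3*z (E(z) = 2*z + z = 3*z)
(102 + 391)*E(22) = (102 + 391)*(3*22) = 493*66 = 32538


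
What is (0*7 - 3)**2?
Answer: 9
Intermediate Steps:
(0*7 - 3)**2 = (0 - 3)**2 = (-3)**2 = 9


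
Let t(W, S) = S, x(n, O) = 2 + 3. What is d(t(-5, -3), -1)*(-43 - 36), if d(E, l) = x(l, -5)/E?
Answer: 395/3 ≈ 131.67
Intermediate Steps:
x(n, O) = 5
d(E, l) = 5/E
d(t(-5, -3), -1)*(-43 - 36) = (5/(-3))*(-43 - 36) = (5*(-1/3))*(-79) = -5/3*(-79) = 395/3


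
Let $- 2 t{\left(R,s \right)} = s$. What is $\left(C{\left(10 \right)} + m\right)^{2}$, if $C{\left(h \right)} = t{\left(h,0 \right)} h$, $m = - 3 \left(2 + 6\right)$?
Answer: $576$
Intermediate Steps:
$t{\left(R,s \right)} = - \frac{s}{2}$
$m = -24$ ($m = \left(-3\right) 8 = -24$)
$C{\left(h \right)} = 0$ ($C{\left(h \right)} = \left(- \frac{1}{2}\right) 0 h = 0 h = 0$)
$\left(C{\left(10 \right)} + m\right)^{2} = \left(0 - 24\right)^{2} = \left(-24\right)^{2} = 576$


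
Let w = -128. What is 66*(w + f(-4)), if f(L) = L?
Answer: -8712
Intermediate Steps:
66*(w + f(-4)) = 66*(-128 - 4) = 66*(-132) = -8712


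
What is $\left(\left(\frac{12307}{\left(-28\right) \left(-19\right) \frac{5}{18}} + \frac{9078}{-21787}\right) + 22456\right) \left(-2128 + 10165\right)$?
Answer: $\frac{276262196548923}{1525090} \approx 1.8114 \cdot 10^{8}$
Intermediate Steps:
$\left(\left(\frac{12307}{\left(-28\right) \left(-19\right) \frac{5}{18}} + \frac{9078}{-21787}\right) + 22456\right) \left(-2128 + 10165\right) = \left(\left(\frac{12307}{532 \cdot 5 \cdot \frac{1}{18}} + 9078 \left(- \frac{1}{21787}\right)\right) + 22456\right) 8037 = \left(\left(\frac{12307}{532 \cdot \frac{5}{18}} - \frac{9078}{21787}\right) + 22456\right) 8037 = \left(\left(\frac{12307}{\frac{1330}{9}} - \frac{9078}{21787}\right) + 22456\right) 8037 = \left(\left(12307 \cdot \frac{9}{1330} - \frac{9078}{21787}\right) + 22456\right) 8037 = \left(\left(\frac{110763}{1330} - \frac{9078}{21787}\right) + 22456\right) 8037 = \left(\frac{2401119741}{28976710} + 22456\right) 8037 = \frac{653102119501}{28976710} \cdot 8037 = \frac{276262196548923}{1525090}$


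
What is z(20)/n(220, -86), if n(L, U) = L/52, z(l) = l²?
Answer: 1040/11 ≈ 94.545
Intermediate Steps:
n(L, U) = L/52 (n(L, U) = L*(1/52) = L/52)
z(20)/n(220, -86) = 20²/(((1/52)*220)) = 400/(55/13) = 400*(13/55) = 1040/11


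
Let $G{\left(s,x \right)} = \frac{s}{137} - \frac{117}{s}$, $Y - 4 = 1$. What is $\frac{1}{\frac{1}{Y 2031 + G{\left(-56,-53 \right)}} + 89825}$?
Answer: $\frac{77922053}{6999348418397} \approx 1.1133 \cdot 10^{-5}$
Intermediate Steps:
$Y = 5$ ($Y = 4 + 1 = 5$)
$G{\left(s,x \right)} = - \frac{117}{s} + \frac{s}{137}$ ($G{\left(s,x \right)} = s \frac{1}{137} - \frac{117}{s} = \frac{s}{137} - \frac{117}{s} = - \frac{117}{s} + \frac{s}{137}$)
$\frac{1}{\frac{1}{Y 2031 + G{\left(-56,-53 \right)}} + 89825} = \frac{1}{\frac{1}{5 \cdot 2031 + \left(- \frac{117}{-56} + \frac{1}{137} \left(-56\right)\right)} + 89825} = \frac{1}{\frac{1}{10155 - - \frac{12893}{7672}} + 89825} = \frac{1}{\frac{1}{10155 + \left(\frac{117}{56} - \frac{56}{137}\right)} + 89825} = \frac{1}{\frac{1}{10155 + \frac{12893}{7672}} + 89825} = \frac{1}{\frac{1}{\frac{77922053}{7672}} + 89825} = \frac{1}{\frac{7672}{77922053} + 89825} = \frac{1}{\frac{6999348418397}{77922053}} = \frac{77922053}{6999348418397}$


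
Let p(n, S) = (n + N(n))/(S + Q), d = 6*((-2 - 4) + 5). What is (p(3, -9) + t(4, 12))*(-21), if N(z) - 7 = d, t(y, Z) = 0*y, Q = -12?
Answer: 4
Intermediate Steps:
t(y, Z) = 0
d = -6 (d = 6*(-6 + 5) = 6*(-1) = -6)
N(z) = 1 (N(z) = 7 - 6 = 1)
p(n, S) = (1 + n)/(-12 + S) (p(n, S) = (n + 1)/(S - 12) = (1 + n)/(-12 + S))
(p(3, -9) + t(4, 12))*(-21) = ((1 + 3)/(-12 - 9) + 0)*(-21) = (4/(-21) + 0)*(-21) = (-1/21*4 + 0)*(-21) = (-4/21 + 0)*(-21) = -4/21*(-21) = 4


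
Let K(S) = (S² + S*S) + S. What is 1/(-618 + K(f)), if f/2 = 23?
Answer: 1/3660 ≈ 0.00027322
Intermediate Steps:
f = 46 (f = 2*23 = 46)
K(S) = S + 2*S² (K(S) = (S² + S²) + S = 2*S² + S = S + 2*S²)
1/(-618 + K(f)) = 1/(-618 + 46*(1 + 2*46)) = 1/(-618 + 46*(1 + 92)) = 1/(-618 + 46*93) = 1/(-618 + 4278) = 1/3660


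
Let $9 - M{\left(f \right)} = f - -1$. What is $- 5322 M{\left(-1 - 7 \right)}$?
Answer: $-85152$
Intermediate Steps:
$M{\left(f \right)} = 8 - f$ ($M{\left(f \right)} = 9 - \left(f - -1\right) = 9 - \left(f + 1\right) = 9 - \left(1 + f\right) = 8 - f$)
$- 5322 M{\left(-1 - 7 \right)} = - 5322 \left(8 - \left(-1 - 7\right)\right) = - 5322 \left(8 - -8\right) = - 5322 \left(8 + 8\right) = \left(-5322\right) 16 = -85152$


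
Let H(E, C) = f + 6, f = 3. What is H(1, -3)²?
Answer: 81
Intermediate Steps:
H(E, C) = 9 (H(E, C) = 3 + 6 = 9)
H(1, -3)² = 9² = 81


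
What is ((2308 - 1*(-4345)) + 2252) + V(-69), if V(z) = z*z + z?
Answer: 13597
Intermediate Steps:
V(z) = z + z² (V(z) = z² + z = z + z²)
((2308 - 1*(-4345)) + 2252) + V(-69) = ((2308 - 1*(-4345)) + 2252) - 69*(1 - 69) = ((2308 + 4345) + 2252) - 69*(-68) = (6653 + 2252) + 4692 = 8905 + 4692 = 13597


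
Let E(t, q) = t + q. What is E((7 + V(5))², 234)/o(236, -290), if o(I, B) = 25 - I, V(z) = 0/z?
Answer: -283/211 ≈ -1.3412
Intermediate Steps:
V(z) = 0
E(t, q) = q + t
E((7 + V(5))², 234)/o(236, -290) = (234 + (7 + 0)²)/(25 - 1*236) = (234 + 7²)/(25 - 236) = (234 + 49)/(-211) = 283*(-1/211) = -283/211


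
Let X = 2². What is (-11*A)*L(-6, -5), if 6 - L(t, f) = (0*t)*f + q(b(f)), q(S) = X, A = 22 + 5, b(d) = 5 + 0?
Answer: -594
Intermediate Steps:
b(d) = 5
A = 27
X = 4
q(S) = 4
L(t, f) = 2 (L(t, f) = 6 - ((0*t)*f + 4) = 6 - (0*f + 4) = 6 - (0 + 4) = 6 - 1*4 = 6 - 4 = 2)
(-11*A)*L(-6, -5) = -11*27*2 = -297*2 = -594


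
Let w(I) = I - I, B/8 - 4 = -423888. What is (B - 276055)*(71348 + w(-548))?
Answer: -261642177196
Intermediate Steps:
B = -3391072 (B = 32 + 8*(-423888) = 32 - 3391104 = -3391072)
w(I) = 0
(B - 276055)*(71348 + w(-548)) = (-3391072 - 276055)*(71348 + 0) = -3667127*71348 = -261642177196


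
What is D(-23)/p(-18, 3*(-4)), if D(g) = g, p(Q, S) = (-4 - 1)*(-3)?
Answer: -23/15 ≈ -1.5333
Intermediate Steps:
p(Q, S) = 15 (p(Q, S) = -5*(-3) = 15)
D(-23)/p(-18, 3*(-4)) = -23/15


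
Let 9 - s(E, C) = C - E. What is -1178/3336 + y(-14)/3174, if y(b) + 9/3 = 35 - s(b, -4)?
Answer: -302407/882372 ≈ -0.34272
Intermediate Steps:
s(E, C) = 9 + E - C (s(E, C) = 9 - (C - E) = 9 + (E - C) = 9 + E - C)
y(b) = 19 - b (y(b) = -3 + (35 - (9 + b - 1*(-4))) = -3 + (35 - (9 + b + 4)) = -3 + (35 - (13 + b)) = -3 + (35 + (-13 - b)) = -3 + (22 - b) = 19 - b)
-1178/3336 + y(-14)/3174 = -1178/3336 + (19 - 1*(-14))/3174 = -1178*1/3336 + (19 + 14)*(1/3174) = -589/1668 + 33*(1/3174) = -589/1668 + 11/1058 = -302407/882372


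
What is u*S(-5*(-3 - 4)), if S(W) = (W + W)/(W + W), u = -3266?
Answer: -3266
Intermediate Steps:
S(W) = 1 (S(W) = (2*W)/((2*W)) = (2*W)*(1/(2*W)) = 1)
u*S(-5*(-3 - 4)) = -3266*1 = -3266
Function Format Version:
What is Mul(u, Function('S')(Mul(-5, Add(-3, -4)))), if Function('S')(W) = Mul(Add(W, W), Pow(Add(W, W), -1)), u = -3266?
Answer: -3266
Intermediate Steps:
Function('S')(W) = 1 (Function('S')(W) = Mul(Mul(2, W), Pow(Mul(2, W), -1)) = Mul(Mul(2, W), Mul(Rational(1, 2), Pow(W, -1))) = 1)
Mul(u, Function('S')(Mul(-5, Add(-3, -4)))) = Mul(-3266, 1) = -3266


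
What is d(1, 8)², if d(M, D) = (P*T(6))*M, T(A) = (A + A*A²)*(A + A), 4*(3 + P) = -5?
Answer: 128187684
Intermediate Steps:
P = -17/4 (P = -3 + (¼)*(-5) = -3 - 5/4 = -17/4 ≈ -4.2500)
T(A) = 2*A*(A + A³) (T(A) = (A + A³)*(2*A) = 2*A*(A + A³))
d(M, D) = -11322*M (d(M, D) = (-17*6²*(1 + 6²)/2)*M = (-17*36*(1 + 36)/2)*M = (-17*36*37/2)*M = (-17/4*2664)*M = -11322*M)
d(1, 8)² = (-11322*1)² = (-11322)² = 128187684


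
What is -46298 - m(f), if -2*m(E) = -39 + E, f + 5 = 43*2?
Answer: -46277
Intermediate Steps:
f = 81 (f = -5 + 43*2 = -5 + 86 = 81)
m(E) = 39/2 - E/2 (m(E) = -(-39 + E)/2 = 39/2 - E/2)
-46298 - m(f) = -46298 - (39/2 - ½*81) = -46298 - (39/2 - 81/2) = -46298 - 1*(-21) = -46298 + 21 = -46277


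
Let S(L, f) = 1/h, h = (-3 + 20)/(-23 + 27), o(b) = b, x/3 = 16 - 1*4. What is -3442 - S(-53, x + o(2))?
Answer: -58518/17 ≈ -3442.2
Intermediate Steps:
x = 36 (x = 3*(16 - 1*4) = 3*(16 - 4) = 3*12 = 36)
h = 17/4 ≈ 4.2500
S(L, f) = 4/17 (S(L, f) = 1/(17/4) = 4/17)
-3442 - S(-53, x + o(2)) = -3442 - 1*4/17 = -3442 - 4/17 = -58518/17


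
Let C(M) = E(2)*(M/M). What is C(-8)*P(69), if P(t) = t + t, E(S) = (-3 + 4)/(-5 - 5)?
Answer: -69/5 ≈ -13.800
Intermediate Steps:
E(S) = -⅒ (E(S) = 1/(-10) = 1*(-⅒) = -⅒)
P(t) = 2*t
C(M) = -⅒ (C(M) = -M/(10*M) = -⅒*1 = -⅒)
C(-8)*P(69) = -69/5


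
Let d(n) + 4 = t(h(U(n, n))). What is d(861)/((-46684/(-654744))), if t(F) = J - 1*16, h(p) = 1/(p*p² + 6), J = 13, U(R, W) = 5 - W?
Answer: -1145802/11671 ≈ -98.175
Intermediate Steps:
h(p) = 1/(6 + p³) (h(p) = 1/(p³ + 6) = 1/(6 + p³))
t(F) = -3 (t(F) = 13 - 1*16 = 13 - 16 = -3)
d(n) = -7 (d(n) = -4 - 3 = -7)
d(861)/((-46684/(-654744))) = -7/((-46684/(-654744))) = -7/((-46684*(-1/654744))) = -7/11671/163686 = -7*163686/11671 = -1145802/11671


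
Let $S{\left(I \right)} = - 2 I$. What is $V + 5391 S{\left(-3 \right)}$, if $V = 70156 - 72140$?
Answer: $30362$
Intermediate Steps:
$V = -1984$ ($V = 70156 - 72140 = -1984$)
$V + 5391 S{\left(-3 \right)} = -1984 + 5391 \left(\left(-2\right) \left(-3\right)\right) = -1984 + 5391 \cdot 6 = -1984 + 32346 = 30362$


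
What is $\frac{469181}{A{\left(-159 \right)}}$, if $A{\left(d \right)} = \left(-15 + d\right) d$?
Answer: $\frac{469181}{27666} \approx 16.959$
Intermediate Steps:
$A{\left(d \right)} = d \left(-15 + d\right)$
$\frac{469181}{A{\left(-159 \right)}} = \frac{469181}{\left(-159\right) \left(-15 - 159\right)} = \frac{469181}{\left(-159\right) \left(-174\right)} = \frac{469181}{27666}$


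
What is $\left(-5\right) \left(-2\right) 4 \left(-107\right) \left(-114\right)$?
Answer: $487920$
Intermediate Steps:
$\left(-5\right) \left(-2\right) 4 \left(-107\right) \left(-114\right) = 10 \cdot 4 \left(-107\right) \left(-114\right) = 40 \left(-107\right) \left(-114\right) = \left(-4280\right) \left(-114\right) = 487920$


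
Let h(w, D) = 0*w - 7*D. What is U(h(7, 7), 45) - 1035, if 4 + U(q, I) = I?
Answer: -994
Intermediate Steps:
h(w, D) = -7*D (h(w, D) = 0 - 7*D = -7*D)
U(q, I) = -4 + I
U(h(7, 7), 45) - 1035 = (-4 + 45) - 1035 = 41 - 1035 = -994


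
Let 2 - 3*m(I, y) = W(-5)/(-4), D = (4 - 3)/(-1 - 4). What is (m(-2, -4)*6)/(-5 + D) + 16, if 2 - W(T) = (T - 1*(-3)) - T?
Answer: 797/52 ≈ 15.327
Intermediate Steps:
W(T) = -1 (W(T) = 2 - ((T - 1*(-3)) - T) = 2 - ((T + 3) - T) = 2 - ((3 + T) - T) = 2 - 1*3 = 2 - 3 = -1)
D = -1/5 (D = 1/(-5) = 1*(-1/5) = -1/5 ≈ -0.20000)
m(I, y) = 7/12 (m(I, y) = 2/3 - (-1)/(3*(-4)) = 2/3 - (-1)*(-1)/(3*4) = 2/3 - 1/3*1/4 = 2/3 - 1/12 = 7/12)
(m(-2, -4)*6)/(-5 + D) + 16 = ((7/12)*6)/(-5 - 1/5) + 16 = (7/2)/(-26/5) + 16 = -5/26*7/2 + 16 = -35/52 + 16 = 797/52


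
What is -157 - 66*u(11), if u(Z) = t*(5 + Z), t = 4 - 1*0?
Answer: -4381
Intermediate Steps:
t = 4 (t = 4 + 0 = 4)
u(Z) = 20 + 4*Z (u(Z) = 4*(5 + Z) = 20 + 4*Z)
-157 - 66*u(11) = -157 - 66*(20 + 4*11) = -157 - 66*(20 + 44) = -157 - 66*64 = -157 - 4224 = -4381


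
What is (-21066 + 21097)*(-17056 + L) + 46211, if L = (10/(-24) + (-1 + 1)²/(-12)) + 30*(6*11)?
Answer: -5053895/12 ≈ -4.2116e+5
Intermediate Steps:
L = 23755/12 (L = (10*(-1/24) + 0²*(-1/12)) + 30*66 = (-5/12 + 0*(-1/12)) + 1980 = (-5/12 + 0) + 1980 = -5/12 + 1980 = 23755/12 ≈ 1979.6)
(-21066 + 21097)*(-17056 + L) + 46211 = (-21066 + 21097)*(-17056 + 23755/12) + 46211 = 31*(-180917/12) + 46211 = -5608427/12 + 46211 = -5053895/12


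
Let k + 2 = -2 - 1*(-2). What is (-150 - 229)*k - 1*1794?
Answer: -1036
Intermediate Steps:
k = -2 (k = -2 + (-2 - 1*(-2)) = -2 + (-2 + 2) = -2 + 0 = -2)
(-150 - 229)*k - 1*1794 = (-150 - 229)*(-2) - 1*1794 = -379*(-2) - 1794 = 758 - 1794 = -1036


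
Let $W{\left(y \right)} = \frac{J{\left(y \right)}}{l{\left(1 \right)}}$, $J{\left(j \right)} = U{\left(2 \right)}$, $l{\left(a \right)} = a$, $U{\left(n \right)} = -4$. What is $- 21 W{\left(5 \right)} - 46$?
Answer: $38$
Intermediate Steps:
$J{\left(j \right)} = -4$
$W{\left(y \right)} = -4$ ($W{\left(y \right)} = - \frac{4}{1} = \left(-4\right) 1 = -4$)
$- 21 W{\left(5 \right)} - 46 = \left(-21\right) \left(-4\right) - 46 = 84 - 46 = 38$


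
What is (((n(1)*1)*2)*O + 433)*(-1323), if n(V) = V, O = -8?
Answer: -551691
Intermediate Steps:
(((n(1)*1)*2)*O + 433)*(-1323) = (((1*1)*2)*(-8) + 433)*(-1323) = ((1*2)*(-8) + 433)*(-1323) = (2*(-8) + 433)*(-1323) = (-16 + 433)*(-1323) = 417*(-1323) = -551691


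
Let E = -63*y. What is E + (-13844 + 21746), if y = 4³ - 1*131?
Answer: 12123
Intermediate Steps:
y = -67 (y = 64 - 131 = -67)
E = 4221 (E = -63*(-67) = 4221)
E + (-13844 + 21746) = 4221 + (-13844 + 21746) = 4221 + 7902 = 12123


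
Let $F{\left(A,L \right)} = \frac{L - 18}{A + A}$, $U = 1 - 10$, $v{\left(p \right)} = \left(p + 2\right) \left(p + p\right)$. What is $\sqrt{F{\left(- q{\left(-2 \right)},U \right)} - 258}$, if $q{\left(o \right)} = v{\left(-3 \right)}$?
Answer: $\frac{i \sqrt{1023}}{2} \approx 15.992 i$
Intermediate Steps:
$v{\left(p \right)} = 2 p \left(2 + p\right)$ ($v{\left(p \right)} = \left(2 + p\right) 2 p = 2 p \left(2 + p\right)$)
$U = -9$ ($U = 1 - 10 = -9$)
$q{\left(o \right)} = 6$ ($q{\left(o \right)} = 2 \left(-3\right) \left(2 - 3\right) = 2 \left(-3\right) \left(-1\right) = 6$)
$F{\left(A,L \right)} = \frac{-18 + L}{2 A}$
$\sqrt{F{\left(- q{\left(-2 \right)},U \right)} - 258} = \sqrt{\frac{-18 - 9}{2 \left(\left(-1\right) 6\right)} - 258} = \sqrt{\frac{1}{2} \frac{1}{-6} \left(-27\right) - 258} = \sqrt{\frac{1}{2} \left(- \frac{1}{6}\right) \left(-27\right) - 258} = \sqrt{\frac{9}{4} - 258} = \sqrt{- \frac{1023}{4}} = \frac{i \sqrt{1023}}{2}$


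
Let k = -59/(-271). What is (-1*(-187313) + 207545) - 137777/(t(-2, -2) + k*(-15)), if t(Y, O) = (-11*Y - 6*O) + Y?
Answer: 3037421679/7787 ≈ 3.9006e+5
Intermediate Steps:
t(Y, O) = -10*Y - 6*O
k = 59/271 (k = -59*(-1/271) = 59/271 ≈ 0.21771)
(-1*(-187313) + 207545) - 137777/(t(-2, -2) + k*(-15)) = (-1*(-187313) + 207545) - 137777/((-10*(-2) - 6*(-2)) + (59/271)*(-15)) = (187313 + 207545) - 137777/((20 + 12) - 885/271) = 394858 - 137777/(32 - 885/271) = 394858 - 137777/7787/271 = 394858 - 137777*271/7787 = 394858 - 37337567/7787 = 3037421679/7787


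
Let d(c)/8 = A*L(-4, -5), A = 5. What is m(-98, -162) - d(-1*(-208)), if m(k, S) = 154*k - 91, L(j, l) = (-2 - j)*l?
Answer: -14783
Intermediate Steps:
L(j, l) = l*(-2 - j)
m(k, S) = -91 + 154*k
d(c) = -400 (d(c) = 8*(5*(-1*(-5)*(2 - 4))) = 8*(5*(-1*(-5)*(-2))) = 8*(5*(-10)) = 8*(-50) = -400)
m(-98, -162) - d(-1*(-208)) = (-91 + 154*(-98)) - 1*(-400) = (-91 - 15092) + 400 = -15183 + 400 = -14783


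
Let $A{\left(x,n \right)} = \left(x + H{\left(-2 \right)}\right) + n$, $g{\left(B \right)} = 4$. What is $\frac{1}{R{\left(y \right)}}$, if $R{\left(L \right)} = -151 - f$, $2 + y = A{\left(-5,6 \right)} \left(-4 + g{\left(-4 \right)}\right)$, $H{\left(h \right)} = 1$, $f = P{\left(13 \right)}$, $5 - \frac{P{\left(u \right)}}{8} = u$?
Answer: $- \frac{1}{87} \approx -0.011494$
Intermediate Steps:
$P{\left(u \right)} = 40 - 8 u$
$f = -64$ ($f = 40 - 104 = -64$)
$A{\left(x,n \right)} = 1 + n + x$ ($A{\left(x,n \right)} = \left(x + 1\right) + n = \left(1 + x\right) + n = 1 + n + x$)
$y = -2$ ($y = -2 + \left(1 + 6 - 5\right) \left(-4 + 4\right) = -2 + 2 \cdot 0 = -2 + 0 = -2$)
$R{\left(L \right)} = -87$ ($R{\left(L \right)} = -151 - -64 = -151 + 64 = -87$)
$\frac{1}{R{\left(y \right)}} = \frac{1}{-87} = - \frac{1}{87}$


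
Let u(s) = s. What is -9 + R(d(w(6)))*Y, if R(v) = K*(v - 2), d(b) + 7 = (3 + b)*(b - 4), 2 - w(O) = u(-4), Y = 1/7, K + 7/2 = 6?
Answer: -81/14 ≈ -5.7857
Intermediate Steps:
K = 5/2 (K = -7/2 + 6 = 5/2 ≈ 2.5000)
Y = ⅐ ≈ 0.14286
w(O) = 6 (w(O) = 2 - 1*(-4) = 2 + 4 = 6)
d(b) = -7 + (-4 + b)*(3 + b) (d(b) = -7 + (3 + b)*(b - 4) = -7 + (3 + b)*(-4 + b) = -7 + (-4 + b)*(3 + b))
R(v) = -5 + 5*v/2 (R(v) = 5*(v - 2)/2 = 5*(-2 + v)/2 = -5 + 5*v/2)
-9 + R(d(w(6)))*Y = -9 + (-5 + 5*(-19 + 6² - 1*6)/2)*(⅐) = -9 + (-5 + 5*(-19 + 36 - 6)/2)*(⅐) = -9 + (-5 + (5/2)*11)*(⅐) = -9 + (-5 + 55/2)*(⅐) = -9 + (45/2)*(⅐) = -9 + 45/14 = -81/14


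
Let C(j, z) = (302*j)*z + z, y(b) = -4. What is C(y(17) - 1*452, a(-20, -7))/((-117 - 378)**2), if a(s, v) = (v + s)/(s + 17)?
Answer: -137711/27225 ≈ -5.0583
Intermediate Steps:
a(s, v) = (s + v)/(17 + s)
C(j, z) = z + 302*j*z (C(j, z) = 302*j*z + z = z + 302*j*z)
C(y(17) - 1*452, a(-20, -7))/((-117 - 378)**2) = (((-20 - 7)/(17 - 20))*(1 + 302*(-4 - 1*452)))/((-117 - 378)**2) = ((-27/(-3))*(1 + 302*(-4 - 452)))/((-495)**2) = ((-1/3*(-27))*(1 + 302*(-456)))/245025 = (9*(1 - 137712))*(1/245025) = (9*(-137711))*(1/245025) = -1239399*1/245025 = -137711/27225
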